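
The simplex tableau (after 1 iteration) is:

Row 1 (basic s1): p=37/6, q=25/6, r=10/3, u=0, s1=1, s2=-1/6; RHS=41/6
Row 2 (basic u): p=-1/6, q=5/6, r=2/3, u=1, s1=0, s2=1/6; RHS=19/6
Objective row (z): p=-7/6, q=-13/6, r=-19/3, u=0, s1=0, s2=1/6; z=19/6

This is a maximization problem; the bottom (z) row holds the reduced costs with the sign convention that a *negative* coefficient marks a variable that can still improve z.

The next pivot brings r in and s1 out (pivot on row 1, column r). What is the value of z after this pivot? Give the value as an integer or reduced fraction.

Minimum ratio for r: (41/6)/(10/3) = 41/20.
z changes by −(z-row coeff of r)·ratio = −(-19/3)·(41/20) = 779/60.
New z = 19/6 + (779/60) = 323/20.

323/20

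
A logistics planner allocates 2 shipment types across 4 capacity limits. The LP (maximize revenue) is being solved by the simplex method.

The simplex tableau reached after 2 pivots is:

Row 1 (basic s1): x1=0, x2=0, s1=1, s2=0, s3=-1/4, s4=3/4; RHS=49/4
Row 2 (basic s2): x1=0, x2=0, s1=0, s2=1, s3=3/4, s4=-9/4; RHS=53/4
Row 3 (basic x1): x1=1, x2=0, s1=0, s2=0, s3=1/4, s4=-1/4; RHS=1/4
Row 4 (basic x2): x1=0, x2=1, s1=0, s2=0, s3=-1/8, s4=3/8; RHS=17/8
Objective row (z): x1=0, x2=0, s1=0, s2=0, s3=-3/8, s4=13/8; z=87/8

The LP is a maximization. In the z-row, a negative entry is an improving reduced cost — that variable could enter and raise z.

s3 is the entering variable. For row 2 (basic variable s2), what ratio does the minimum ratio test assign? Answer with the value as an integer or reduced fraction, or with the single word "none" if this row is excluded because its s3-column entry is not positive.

Ratio = RHS / (s3 entry) = (53/4) / (3/4) = 53/3.

53/3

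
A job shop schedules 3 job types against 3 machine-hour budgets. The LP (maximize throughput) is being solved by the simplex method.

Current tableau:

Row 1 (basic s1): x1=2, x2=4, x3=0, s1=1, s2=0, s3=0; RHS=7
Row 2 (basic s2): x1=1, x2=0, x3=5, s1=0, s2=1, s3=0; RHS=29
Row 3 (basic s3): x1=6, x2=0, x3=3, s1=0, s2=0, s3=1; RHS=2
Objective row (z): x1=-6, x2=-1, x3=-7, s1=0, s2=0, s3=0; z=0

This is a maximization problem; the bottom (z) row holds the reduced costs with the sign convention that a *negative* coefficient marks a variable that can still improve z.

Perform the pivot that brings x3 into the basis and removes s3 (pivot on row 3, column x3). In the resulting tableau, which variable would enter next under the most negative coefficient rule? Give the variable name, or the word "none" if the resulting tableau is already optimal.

Pivot element 3. New z-row = old z-row − (-7)·(row 3/3).
Updated z-row coefficients: x1: 8, x2: -1, x3: 0, s1: 0, s2: 0, s3: 7/3.
The most negative is -1 in column x2, so x2 would enter next.

x2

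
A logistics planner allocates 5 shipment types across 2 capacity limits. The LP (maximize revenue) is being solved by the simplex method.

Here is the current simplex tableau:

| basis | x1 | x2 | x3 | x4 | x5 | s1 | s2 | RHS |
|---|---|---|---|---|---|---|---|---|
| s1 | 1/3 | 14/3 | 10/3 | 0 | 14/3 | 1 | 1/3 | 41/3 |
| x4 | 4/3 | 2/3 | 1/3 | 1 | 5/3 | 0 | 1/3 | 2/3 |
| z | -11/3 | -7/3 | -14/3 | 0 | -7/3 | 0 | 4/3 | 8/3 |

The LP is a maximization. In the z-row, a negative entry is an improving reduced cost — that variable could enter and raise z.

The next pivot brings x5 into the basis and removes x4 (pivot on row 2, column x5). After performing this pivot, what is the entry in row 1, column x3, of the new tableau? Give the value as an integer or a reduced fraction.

12/5

Pivot element is row 2, column x5: 5/3.
Normalize row 2: new (row 2, x3) = (1/3)/(5/3) = 1/5.
row 1 ← row 1 − (14/3)·(new row 2): 10/3 − (14/3)·(1/5) = 12/5.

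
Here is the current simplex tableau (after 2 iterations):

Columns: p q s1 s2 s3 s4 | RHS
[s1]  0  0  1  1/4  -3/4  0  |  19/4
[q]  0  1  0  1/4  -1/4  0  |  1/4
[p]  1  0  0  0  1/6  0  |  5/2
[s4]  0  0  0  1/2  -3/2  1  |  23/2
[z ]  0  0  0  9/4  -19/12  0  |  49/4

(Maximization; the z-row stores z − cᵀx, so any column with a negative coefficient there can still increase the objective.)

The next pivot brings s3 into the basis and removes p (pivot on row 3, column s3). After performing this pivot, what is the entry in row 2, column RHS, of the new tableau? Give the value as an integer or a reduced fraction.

4

Pivot element is row 3, column s3: 1/6.
Normalize row 3: new (row 3, RHS) = (5/2)/(1/6) = 15.
row 2 ← row 2 − (-1/4)·(new row 3): 1/4 − (-1/4)·15 = 4.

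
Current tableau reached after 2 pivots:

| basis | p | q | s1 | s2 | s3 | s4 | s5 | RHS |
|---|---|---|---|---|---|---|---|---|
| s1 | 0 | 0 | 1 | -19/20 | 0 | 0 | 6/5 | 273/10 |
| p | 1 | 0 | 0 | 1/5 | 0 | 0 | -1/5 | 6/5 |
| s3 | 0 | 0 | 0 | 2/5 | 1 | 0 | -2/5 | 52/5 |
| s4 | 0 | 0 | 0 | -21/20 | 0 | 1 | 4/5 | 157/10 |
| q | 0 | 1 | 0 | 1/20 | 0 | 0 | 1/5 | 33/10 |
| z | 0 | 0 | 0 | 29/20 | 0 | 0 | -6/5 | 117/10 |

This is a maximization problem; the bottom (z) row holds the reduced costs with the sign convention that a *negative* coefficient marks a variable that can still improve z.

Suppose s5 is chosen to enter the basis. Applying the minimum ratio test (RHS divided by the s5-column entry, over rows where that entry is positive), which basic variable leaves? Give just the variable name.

q

Ratios: row 1 (s1): (273/10)/(6/5) = 91/4; row 2 (p): entry -1/5 ≤ 0, skip; row 3 (s3): entry -2/5 ≤ 0, skip; row 4 (s4): (157/10)/(4/5) = 157/8; row 5 (q): (33/10)/(1/5) = 33/2.
Minimum ratio 33/2 is in the q row, so q leaves.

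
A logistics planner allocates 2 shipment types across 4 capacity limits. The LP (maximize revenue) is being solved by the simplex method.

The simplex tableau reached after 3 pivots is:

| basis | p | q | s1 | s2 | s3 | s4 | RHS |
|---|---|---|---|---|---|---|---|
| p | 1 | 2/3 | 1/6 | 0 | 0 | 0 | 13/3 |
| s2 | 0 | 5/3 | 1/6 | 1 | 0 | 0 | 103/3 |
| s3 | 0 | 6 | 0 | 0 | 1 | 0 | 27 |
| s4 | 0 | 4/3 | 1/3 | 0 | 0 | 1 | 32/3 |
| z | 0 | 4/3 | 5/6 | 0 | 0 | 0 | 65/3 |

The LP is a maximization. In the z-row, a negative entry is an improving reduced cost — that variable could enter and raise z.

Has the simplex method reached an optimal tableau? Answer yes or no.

yes

No objective-row coefficient is strictly negative, so no entering variable exists; the tableau is optimal.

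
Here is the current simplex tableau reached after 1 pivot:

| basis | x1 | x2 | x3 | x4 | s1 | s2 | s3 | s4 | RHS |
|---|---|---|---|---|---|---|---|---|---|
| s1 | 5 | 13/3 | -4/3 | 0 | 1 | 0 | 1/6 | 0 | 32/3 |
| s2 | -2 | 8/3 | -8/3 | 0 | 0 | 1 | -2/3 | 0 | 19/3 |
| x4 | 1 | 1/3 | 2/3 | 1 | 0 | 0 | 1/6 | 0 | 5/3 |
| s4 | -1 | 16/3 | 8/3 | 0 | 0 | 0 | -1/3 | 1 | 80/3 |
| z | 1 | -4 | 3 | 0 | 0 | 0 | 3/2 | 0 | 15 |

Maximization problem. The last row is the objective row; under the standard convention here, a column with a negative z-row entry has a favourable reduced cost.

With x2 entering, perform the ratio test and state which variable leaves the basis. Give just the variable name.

s2

Ratios: row 1 (s1): (32/3)/(13/3) = 32/13; row 2 (s2): (19/3)/(8/3) = 19/8; row 3 (x4): (5/3)/(1/3) = 5; row 4 (s4): (80/3)/(16/3) = 5.
Minimum ratio 19/8 is in the s2 row, so s2 leaves.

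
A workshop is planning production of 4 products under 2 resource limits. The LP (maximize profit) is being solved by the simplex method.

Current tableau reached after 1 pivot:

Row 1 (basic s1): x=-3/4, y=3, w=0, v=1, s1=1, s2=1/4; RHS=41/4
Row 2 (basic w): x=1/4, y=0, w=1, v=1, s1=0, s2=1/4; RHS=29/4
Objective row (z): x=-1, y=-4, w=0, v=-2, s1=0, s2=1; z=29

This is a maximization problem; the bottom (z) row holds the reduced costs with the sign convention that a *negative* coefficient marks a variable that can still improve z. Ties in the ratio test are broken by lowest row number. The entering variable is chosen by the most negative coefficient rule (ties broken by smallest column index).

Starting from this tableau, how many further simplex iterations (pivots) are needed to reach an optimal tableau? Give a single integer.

pivot: y in, s1 out → z = 128/3
pivot: x in, w out → z = 302/3
No improving column remains; optimal.

2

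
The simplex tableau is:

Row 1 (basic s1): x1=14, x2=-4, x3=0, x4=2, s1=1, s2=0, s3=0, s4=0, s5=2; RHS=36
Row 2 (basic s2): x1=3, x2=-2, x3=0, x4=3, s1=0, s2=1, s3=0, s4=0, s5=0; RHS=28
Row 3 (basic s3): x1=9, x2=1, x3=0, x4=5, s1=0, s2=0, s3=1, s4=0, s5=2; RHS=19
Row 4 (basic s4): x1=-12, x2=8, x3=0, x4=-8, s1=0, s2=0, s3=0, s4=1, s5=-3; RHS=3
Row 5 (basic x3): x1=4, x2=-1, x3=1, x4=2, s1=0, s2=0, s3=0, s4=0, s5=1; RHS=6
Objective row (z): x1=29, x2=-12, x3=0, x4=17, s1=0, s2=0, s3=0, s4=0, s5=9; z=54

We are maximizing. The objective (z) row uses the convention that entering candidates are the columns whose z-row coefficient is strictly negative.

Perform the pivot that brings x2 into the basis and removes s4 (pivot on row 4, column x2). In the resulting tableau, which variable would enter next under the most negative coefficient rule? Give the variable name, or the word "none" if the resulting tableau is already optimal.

Pivot element 8. New z-row = old z-row − (-12)·(row 4/8).
Updated z-row coefficients: x1: 11, x2: 0, x3: 0, x4: 5, s1: 0, s2: 0, s3: 0, s4: 3/2, s5: 9/2.
No coefficient is strictly negative; the tableau after this pivot is optimal.

none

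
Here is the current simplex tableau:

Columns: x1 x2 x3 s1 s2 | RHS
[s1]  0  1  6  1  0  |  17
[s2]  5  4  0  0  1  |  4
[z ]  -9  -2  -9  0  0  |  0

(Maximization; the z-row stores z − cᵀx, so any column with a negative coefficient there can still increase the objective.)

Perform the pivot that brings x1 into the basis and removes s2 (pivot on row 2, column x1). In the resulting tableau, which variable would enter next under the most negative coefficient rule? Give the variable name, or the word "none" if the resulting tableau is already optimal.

x3

Pivot element 5. New z-row = old z-row − (-9)·(row 2/5).
Updated z-row coefficients: x1: 0, x2: 26/5, x3: -9, s1: 0, s2: 9/5.
The most negative is -9 in column x3, so x3 would enter next.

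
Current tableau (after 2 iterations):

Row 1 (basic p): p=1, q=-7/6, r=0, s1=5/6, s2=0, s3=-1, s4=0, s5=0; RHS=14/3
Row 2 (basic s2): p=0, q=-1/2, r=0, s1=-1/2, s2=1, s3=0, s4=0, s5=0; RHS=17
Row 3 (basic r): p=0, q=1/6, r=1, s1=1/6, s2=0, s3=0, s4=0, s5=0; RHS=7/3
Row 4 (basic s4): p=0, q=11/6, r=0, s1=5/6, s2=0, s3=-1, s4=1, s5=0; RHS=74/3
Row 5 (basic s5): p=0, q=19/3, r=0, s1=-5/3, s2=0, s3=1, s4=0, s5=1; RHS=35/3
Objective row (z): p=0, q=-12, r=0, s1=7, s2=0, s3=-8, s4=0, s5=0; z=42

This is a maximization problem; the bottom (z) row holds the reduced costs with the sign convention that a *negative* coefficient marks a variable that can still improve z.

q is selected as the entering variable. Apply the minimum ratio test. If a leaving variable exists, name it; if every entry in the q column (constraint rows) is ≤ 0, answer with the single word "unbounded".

s5

Ratios: row 1 (p): entry -7/6 ≤ 0, skip; row 2 (s2): entry -1/2 ≤ 0, skip; row 3 (r): (7/3)/(1/6) = 14; row 4 (s4): (74/3)/(11/6) = 148/11; row 5 (s5): (35/3)/(19/3) = 35/19.
Minimum ratio is in the s5 row, so s5 leaves.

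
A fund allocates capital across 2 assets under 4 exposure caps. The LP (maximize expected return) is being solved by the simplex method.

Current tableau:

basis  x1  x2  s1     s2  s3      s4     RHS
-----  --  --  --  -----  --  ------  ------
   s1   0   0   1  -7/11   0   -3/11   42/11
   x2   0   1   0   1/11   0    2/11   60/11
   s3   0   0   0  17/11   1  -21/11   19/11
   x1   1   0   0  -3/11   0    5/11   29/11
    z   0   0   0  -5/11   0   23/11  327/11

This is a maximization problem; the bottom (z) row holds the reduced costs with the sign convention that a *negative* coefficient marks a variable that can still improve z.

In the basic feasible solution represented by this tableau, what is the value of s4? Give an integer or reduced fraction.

s4 is nonbasic (not in the basis column), so its value in the current BFS is 0.

0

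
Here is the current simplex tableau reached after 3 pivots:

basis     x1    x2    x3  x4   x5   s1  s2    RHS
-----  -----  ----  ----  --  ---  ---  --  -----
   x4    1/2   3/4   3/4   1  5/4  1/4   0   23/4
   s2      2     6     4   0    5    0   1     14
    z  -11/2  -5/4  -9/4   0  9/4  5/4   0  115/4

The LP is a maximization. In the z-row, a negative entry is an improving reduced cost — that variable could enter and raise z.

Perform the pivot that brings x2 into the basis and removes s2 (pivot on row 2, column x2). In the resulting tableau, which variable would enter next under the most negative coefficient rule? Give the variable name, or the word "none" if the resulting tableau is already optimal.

x1

Pivot element 6. New z-row = old z-row − (-5/4)·(row 2/6).
Updated z-row coefficients: x1: -61/12, x2: 0, x3: -17/12, x4: 0, x5: 79/24, s1: 5/4, s2: 5/24.
The most negative is -61/12 in column x1, so x1 would enter next.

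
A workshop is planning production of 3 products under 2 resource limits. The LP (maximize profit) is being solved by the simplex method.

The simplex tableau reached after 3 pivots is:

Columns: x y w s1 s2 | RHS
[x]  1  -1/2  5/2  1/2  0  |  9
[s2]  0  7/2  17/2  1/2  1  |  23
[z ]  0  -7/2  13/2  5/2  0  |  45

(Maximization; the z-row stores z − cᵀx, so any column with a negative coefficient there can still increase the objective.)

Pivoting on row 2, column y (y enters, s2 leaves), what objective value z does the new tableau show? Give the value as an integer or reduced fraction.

68

Minimum ratio for y: 23/(7/2) = 46/7.
z changes by −(z-row coeff of y)·ratio = −(-7/2)·(46/7) = 23.
New z = 45 + 23 = 68.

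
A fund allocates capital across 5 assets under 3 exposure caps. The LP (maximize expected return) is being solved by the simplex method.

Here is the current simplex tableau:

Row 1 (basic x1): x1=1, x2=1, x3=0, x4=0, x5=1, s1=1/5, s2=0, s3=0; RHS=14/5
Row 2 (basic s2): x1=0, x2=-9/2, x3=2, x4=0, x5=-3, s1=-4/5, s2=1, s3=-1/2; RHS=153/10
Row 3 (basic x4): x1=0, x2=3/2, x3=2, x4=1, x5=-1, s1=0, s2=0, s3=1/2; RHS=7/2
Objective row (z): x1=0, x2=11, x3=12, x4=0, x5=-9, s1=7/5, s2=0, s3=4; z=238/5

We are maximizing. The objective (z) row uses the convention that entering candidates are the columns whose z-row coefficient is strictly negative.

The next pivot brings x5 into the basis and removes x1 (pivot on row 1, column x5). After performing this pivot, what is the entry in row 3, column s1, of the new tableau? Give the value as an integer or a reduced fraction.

1/5

Pivot element is row 1, column x5: 1.
Normalize row 1: new (row 1, s1) = (1/5)/1 = 1/5.
row 3 ← row 3 − (-1)·(new row 1): 0 − (-1)·(1/5) = 1/5.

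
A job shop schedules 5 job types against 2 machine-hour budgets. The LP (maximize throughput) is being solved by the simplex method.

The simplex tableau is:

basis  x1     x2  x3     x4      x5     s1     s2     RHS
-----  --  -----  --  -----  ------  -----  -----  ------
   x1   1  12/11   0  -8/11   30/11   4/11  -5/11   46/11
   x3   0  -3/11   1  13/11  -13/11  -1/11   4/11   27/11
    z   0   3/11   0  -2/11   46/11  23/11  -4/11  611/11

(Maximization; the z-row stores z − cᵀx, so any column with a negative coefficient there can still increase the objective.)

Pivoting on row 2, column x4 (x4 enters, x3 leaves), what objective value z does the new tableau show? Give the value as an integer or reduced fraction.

727/13

Minimum ratio for x4: (27/11)/(13/11) = 27/13.
z changes by −(z-row coeff of x4)·ratio = −(-2/11)·(27/13) = 54/143.
New z = 611/11 + (54/143) = 727/13.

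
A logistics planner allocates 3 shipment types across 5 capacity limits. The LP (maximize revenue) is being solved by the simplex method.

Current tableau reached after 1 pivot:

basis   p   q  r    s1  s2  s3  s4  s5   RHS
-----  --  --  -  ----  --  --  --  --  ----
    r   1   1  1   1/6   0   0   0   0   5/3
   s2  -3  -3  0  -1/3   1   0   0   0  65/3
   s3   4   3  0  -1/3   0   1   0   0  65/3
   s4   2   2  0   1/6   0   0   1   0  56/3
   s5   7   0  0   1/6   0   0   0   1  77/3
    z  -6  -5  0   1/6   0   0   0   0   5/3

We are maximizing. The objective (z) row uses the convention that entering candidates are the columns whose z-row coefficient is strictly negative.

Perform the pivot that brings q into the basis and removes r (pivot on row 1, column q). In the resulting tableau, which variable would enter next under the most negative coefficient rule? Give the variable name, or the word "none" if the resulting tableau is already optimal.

Pivot element 1. New z-row = old z-row − (-5)·(row 1/1).
Updated z-row coefficients: p: -1, q: 0, r: 5, s1: 1, s2: 0, s3: 0, s4: 0, s5: 0.
The most negative is -1 in column p, so p would enter next.

p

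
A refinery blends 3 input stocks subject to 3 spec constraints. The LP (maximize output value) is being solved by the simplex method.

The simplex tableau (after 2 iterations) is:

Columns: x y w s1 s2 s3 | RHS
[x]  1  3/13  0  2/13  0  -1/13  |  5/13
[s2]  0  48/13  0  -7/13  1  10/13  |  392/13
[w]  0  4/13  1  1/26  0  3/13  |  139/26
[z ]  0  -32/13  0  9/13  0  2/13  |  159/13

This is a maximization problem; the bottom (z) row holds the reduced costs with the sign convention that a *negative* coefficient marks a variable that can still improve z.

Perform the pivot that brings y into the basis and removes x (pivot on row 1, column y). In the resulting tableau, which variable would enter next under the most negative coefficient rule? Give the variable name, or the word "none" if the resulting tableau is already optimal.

Pivot element 3/13. New z-row = old z-row − (-32/13)·(row 1/(3/13)).
Updated z-row coefficients: x: 32/3, y: 0, w: 0, s1: 7/3, s2: 0, s3: -2/3.
The most negative is -2/3 in column s3, so s3 would enter next.

s3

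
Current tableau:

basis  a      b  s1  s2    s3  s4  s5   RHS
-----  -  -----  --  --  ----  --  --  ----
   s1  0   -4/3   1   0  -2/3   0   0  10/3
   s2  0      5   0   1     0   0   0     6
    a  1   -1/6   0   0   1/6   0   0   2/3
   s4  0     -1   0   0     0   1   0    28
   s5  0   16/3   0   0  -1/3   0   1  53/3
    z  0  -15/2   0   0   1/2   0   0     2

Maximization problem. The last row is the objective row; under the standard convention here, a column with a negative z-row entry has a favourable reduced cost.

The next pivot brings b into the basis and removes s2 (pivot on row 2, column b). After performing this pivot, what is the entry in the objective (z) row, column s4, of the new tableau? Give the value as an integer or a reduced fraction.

0

Pivot element is row 2, column b: 5.
Normalize row 2: new (row 2, s4) = 0/5 = 0.
z-row ← z-row − (-15/2)·(new row 2): 0 − (-15/2)·0 = 0.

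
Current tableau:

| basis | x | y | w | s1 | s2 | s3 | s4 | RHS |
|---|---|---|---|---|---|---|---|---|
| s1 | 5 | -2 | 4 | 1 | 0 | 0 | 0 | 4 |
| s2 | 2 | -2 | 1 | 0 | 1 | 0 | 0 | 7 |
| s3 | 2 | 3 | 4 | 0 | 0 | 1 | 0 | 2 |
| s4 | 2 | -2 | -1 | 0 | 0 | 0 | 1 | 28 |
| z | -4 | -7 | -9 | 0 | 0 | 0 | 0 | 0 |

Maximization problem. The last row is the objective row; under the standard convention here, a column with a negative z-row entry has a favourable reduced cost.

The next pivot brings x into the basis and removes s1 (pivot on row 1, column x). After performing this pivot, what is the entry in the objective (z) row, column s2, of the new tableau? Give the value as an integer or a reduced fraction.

0

Pivot element is row 1, column x: 5.
Normalize row 1: new (row 1, s2) = 0/5 = 0.
z-row ← z-row − (-4)·(new row 1): 0 − (-4)·0 = 0.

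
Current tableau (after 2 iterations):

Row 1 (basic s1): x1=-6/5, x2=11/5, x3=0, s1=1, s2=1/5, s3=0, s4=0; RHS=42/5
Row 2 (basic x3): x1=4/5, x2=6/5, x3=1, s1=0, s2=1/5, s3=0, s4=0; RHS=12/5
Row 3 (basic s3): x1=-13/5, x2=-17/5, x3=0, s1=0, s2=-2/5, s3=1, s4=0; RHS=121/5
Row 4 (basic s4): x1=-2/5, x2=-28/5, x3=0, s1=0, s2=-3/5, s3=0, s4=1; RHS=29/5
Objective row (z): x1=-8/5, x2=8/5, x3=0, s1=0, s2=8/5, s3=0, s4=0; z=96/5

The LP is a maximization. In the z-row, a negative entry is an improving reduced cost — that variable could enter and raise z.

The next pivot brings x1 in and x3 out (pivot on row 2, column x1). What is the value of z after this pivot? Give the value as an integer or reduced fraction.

Minimum ratio for x1: (12/5)/(4/5) = 3.
z changes by −(z-row coeff of x1)·ratio = −(-8/5)·3 = 24/5.
New z = 96/5 + (24/5) = 24.

24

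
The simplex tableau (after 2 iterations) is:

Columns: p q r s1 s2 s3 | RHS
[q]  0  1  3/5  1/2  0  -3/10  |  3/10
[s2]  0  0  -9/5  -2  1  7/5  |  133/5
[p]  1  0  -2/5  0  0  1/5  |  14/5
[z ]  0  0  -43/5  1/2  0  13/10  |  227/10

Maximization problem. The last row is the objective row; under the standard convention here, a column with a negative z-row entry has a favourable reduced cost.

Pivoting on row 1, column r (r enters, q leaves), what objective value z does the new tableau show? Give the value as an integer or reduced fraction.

27

Minimum ratio for r: (3/10)/(3/5) = 1/2.
z changes by −(z-row coeff of r)·ratio = −(-43/5)·(1/2) = 43/10.
New z = 227/10 + (43/10) = 27.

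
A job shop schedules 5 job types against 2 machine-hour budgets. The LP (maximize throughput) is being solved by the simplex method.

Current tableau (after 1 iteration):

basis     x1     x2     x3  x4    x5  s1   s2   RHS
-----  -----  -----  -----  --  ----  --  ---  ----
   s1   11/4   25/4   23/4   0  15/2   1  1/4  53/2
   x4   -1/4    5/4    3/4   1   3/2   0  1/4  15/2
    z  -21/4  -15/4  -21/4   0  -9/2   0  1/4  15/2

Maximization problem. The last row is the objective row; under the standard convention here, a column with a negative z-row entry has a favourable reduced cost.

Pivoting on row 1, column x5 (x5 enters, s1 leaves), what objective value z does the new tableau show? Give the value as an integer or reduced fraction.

Minimum ratio for x5: (53/2)/(15/2) = 53/15.
z changes by −(z-row coeff of x5)·ratio = −(-9/2)·(53/15) = 159/10.
New z = 15/2 + (159/10) = 117/5.

117/5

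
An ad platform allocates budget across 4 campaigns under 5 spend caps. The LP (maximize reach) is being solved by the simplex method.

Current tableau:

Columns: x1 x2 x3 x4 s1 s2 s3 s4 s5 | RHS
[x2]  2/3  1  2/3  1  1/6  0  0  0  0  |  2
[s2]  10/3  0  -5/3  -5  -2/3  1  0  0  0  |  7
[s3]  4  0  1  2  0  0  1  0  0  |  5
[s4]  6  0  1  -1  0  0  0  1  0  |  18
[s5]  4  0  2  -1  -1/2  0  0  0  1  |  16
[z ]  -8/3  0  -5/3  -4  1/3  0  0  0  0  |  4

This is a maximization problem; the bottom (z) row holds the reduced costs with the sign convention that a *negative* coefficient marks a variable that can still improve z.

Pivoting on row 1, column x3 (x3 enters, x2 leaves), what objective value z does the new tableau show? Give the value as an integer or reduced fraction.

9

Minimum ratio for x3: 2/(2/3) = 3.
z changes by −(z-row coeff of x3)·ratio = −(-5/3)·3 = 5.
New z = 4 + 5 = 9.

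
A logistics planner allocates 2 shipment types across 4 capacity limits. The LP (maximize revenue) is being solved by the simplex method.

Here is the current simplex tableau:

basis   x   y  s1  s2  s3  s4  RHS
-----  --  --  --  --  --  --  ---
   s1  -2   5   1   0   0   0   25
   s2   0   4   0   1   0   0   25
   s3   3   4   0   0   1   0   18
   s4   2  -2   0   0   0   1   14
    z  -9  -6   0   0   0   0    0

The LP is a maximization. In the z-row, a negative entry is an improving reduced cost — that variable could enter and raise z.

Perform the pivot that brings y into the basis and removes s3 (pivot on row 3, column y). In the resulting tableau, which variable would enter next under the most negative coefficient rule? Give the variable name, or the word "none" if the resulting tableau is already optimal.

Pivot element 4. New z-row = old z-row − (-6)·(row 3/4).
Updated z-row coefficients: x: -9/2, y: 0, s1: 0, s2: 0, s3: 3/2, s4: 0.
The most negative is -9/2 in column x, so x would enter next.

x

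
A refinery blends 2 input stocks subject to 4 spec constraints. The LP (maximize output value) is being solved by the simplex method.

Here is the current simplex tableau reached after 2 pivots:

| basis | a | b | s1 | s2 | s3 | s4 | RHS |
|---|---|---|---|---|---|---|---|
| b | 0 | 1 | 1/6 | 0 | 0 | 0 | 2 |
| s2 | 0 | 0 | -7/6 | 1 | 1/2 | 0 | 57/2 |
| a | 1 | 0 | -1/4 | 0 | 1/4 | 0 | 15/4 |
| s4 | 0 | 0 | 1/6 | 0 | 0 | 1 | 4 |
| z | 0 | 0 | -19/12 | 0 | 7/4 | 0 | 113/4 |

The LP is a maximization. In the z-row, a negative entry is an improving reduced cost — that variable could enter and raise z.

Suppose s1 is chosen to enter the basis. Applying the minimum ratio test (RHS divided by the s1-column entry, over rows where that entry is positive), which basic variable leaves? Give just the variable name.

b

Ratios: row 1 (b): 2/(1/6) = 12; row 2 (s2): entry -7/6 ≤ 0, skip; row 3 (a): entry -1/4 ≤ 0, skip; row 4 (s4): 4/(1/6) = 24.
Minimum ratio 12 is in the b row, so b leaves.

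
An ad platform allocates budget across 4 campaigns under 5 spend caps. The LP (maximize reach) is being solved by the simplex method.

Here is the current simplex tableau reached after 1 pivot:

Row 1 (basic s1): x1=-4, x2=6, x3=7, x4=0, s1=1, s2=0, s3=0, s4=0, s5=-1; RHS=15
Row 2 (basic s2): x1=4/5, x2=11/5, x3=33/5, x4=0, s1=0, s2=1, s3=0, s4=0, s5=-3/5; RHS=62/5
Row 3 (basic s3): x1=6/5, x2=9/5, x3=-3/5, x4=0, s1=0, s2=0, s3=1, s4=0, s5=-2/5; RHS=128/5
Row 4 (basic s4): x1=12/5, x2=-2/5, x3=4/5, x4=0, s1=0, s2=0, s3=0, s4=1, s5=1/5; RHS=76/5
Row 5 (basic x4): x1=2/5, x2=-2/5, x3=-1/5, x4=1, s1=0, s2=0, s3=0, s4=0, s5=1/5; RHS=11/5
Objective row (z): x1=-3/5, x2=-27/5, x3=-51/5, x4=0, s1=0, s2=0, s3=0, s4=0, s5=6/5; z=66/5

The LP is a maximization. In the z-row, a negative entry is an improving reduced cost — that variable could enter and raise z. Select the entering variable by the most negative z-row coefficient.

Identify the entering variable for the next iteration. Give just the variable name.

x3

Objective-row coefficients: x1: -3/5, x2: -27/5, x3: -51/5, x4: 0, s1: 0, s2: 0, s3: 0, s4: 0, s5: 6/5.
The most negative is -51/5 in column x3, so x3 enters.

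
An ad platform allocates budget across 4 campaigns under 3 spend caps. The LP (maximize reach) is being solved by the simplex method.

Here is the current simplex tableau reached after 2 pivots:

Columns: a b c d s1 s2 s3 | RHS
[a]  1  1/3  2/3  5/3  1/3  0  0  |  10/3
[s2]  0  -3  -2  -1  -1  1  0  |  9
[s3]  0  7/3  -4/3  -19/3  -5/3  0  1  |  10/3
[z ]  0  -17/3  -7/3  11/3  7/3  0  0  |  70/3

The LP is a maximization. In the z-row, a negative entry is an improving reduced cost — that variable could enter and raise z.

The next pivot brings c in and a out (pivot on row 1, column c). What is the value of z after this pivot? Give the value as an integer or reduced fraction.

Minimum ratio for c: (10/3)/(2/3) = 5.
z changes by −(z-row coeff of c)·ratio = −(-7/3)·5 = 35/3.
New z = 70/3 + (35/3) = 35.

35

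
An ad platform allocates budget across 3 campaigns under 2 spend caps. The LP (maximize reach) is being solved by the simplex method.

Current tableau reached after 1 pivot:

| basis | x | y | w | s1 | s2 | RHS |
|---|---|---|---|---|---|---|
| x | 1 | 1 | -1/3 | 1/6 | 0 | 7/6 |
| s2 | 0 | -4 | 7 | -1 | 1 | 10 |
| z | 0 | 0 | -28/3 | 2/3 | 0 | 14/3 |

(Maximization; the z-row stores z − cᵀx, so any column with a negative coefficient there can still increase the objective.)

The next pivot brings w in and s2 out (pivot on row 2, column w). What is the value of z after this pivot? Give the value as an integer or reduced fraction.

18

Minimum ratio for w: 10/7 = 10/7.
z changes by −(z-row coeff of w)·ratio = −(-28/3)·(10/7) = 40/3.
New z = 14/3 + (40/3) = 18.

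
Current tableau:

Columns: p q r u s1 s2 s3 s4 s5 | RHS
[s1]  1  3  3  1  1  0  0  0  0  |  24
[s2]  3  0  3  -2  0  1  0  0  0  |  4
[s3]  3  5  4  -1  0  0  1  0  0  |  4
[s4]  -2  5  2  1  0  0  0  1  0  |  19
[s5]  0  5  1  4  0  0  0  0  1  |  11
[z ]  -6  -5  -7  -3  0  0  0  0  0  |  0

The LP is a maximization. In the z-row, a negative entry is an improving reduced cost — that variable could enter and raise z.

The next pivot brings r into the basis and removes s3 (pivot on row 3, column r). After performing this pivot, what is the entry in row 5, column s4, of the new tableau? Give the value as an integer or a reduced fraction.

0

Pivot element is row 3, column r: 4.
Normalize row 3: new (row 3, s4) = 0/4 = 0.
row 5 ← row 5 − 1·(new row 3): 0 − 1·0 = 0.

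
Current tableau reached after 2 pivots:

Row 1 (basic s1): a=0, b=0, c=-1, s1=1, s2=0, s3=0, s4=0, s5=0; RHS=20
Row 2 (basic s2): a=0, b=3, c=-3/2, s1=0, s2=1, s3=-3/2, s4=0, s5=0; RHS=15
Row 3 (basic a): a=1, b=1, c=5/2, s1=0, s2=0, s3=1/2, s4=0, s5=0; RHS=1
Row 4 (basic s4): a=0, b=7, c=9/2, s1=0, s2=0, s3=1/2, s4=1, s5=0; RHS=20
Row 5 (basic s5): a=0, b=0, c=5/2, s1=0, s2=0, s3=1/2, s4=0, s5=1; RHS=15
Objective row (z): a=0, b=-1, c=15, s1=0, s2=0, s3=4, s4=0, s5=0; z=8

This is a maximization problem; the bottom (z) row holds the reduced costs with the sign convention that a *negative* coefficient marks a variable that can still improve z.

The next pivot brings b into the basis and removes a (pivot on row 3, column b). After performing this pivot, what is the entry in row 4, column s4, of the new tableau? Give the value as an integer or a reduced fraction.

1

Pivot element is row 3, column b: 1.
Normalize row 3: new (row 3, s4) = 0/1 = 0.
row 4 ← row 4 − 7·(new row 3): 1 − 7·0 = 1.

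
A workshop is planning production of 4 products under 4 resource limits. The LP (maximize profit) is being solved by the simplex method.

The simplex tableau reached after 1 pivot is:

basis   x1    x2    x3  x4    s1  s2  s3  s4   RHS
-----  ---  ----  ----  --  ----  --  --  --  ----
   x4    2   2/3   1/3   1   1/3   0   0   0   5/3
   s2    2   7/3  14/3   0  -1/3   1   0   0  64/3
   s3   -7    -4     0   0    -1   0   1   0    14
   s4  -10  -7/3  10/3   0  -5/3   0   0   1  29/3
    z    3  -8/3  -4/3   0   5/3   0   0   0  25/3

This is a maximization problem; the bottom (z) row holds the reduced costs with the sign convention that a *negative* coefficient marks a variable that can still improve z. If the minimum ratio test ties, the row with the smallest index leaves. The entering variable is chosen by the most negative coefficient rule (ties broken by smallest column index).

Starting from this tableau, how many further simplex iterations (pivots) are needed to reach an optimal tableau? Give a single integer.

1

pivot: x2 in, x4 out → z = 15
No improving column remains; optimal.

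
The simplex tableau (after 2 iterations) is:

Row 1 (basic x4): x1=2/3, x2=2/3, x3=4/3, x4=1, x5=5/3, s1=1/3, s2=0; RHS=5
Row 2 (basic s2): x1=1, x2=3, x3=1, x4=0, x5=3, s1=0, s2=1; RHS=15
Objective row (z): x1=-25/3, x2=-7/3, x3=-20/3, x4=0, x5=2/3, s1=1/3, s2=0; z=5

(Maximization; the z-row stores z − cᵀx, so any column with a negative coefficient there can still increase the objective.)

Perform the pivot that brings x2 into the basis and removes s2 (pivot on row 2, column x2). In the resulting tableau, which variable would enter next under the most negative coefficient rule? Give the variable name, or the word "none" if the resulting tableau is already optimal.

x1

Pivot element 3. New z-row = old z-row − (-7/3)·(row 2/3).
Updated z-row coefficients: x1: -68/9, x2: 0, x3: -53/9, x4: 0, x5: 3, s1: 1/3, s2: 7/9.
The most negative is -68/9 in column x1, so x1 would enter next.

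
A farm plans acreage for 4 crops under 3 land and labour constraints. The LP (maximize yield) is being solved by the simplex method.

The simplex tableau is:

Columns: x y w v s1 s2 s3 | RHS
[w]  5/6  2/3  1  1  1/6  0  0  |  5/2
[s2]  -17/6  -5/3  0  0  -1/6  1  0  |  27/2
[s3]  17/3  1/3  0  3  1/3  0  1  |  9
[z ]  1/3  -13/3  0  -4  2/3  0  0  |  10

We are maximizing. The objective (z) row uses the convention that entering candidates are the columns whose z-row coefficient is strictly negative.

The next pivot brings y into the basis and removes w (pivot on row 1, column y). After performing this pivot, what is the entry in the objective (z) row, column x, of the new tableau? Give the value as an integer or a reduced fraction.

Pivot element is row 1, column y: 2/3.
Normalize row 1: new (row 1, x) = (5/6)/(2/3) = 5/4.
z-row ← z-row − (-13/3)·(new row 1): 1/3 − (-13/3)·(5/4) = 23/4.

23/4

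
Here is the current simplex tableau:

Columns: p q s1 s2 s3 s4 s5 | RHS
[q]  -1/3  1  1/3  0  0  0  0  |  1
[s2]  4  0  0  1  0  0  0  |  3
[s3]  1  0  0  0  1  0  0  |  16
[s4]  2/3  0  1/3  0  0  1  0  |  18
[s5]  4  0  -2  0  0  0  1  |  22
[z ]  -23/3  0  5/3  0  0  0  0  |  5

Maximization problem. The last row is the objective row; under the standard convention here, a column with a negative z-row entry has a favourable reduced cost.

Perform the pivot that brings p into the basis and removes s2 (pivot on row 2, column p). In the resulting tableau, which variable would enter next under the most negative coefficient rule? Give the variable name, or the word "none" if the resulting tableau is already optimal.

Pivot element 4. New z-row = old z-row − (-23/3)·(row 2/4).
Updated z-row coefficients: p: 0, q: 0, s1: 5/3, s2: 23/12, s3: 0, s4: 0, s5: 0.
No coefficient is strictly negative; the tableau after this pivot is optimal.

none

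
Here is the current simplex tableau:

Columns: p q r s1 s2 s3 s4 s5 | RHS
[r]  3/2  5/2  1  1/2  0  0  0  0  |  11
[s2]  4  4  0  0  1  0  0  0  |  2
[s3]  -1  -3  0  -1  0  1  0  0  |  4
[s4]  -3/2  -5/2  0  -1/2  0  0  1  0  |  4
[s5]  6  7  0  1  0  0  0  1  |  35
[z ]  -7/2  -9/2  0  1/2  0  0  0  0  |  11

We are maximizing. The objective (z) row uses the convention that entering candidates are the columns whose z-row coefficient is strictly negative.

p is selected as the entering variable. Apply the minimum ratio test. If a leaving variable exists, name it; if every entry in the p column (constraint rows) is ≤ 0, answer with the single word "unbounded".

s2

Ratios: row 1 (r): 11/(3/2) = 22/3; row 2 (s2): 2/4 = 1/2; row 3 (s3): entry -1 ≤ 0, skip; row 4 (s4): entry -3/2 ≤ 0, skip; row 5 (s5): 35/6 = 35/6.
Minimum ratio is in the s2 row, so s2 leaves.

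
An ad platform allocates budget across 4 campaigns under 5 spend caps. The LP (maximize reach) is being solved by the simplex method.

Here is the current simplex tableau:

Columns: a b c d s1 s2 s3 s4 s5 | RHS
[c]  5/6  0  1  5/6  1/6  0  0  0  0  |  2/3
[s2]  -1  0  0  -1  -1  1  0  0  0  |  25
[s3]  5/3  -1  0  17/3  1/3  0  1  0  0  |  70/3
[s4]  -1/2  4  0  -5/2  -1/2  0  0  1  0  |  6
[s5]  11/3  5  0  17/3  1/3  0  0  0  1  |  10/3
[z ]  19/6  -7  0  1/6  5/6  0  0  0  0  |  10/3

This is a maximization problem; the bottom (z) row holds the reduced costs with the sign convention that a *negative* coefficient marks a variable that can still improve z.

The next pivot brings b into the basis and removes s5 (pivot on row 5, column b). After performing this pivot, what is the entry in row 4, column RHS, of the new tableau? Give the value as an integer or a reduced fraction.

10/3

Pivot element is row 5, column b: 5.
Normalize row 5: new (row 5, RHS) = (10/3)/5 = 2/3.
row 4 ← row 4 − 4·(new row 5): 6 − 4·(2/3) = 10/3.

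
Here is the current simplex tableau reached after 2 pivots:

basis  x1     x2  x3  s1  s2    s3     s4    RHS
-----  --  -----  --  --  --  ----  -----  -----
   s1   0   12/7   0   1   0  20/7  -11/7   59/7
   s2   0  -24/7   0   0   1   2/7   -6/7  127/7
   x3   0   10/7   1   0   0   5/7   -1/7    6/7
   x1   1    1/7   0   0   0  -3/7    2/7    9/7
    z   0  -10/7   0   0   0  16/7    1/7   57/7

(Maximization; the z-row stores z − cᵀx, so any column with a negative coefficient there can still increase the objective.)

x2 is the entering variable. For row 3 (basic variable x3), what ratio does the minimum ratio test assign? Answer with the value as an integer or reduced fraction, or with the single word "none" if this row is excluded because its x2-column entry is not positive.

Ratio = RHS / (x2 entry) = (6/7) / (10/7) = 3/5.

3/5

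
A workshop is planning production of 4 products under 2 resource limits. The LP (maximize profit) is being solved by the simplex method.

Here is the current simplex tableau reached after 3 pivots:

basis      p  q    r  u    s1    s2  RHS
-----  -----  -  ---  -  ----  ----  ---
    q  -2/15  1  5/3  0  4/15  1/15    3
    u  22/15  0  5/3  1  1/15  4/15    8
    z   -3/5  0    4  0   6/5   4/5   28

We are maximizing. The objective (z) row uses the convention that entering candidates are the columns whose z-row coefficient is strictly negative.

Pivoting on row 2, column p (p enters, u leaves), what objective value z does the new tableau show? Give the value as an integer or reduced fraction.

344/11

Minimum ratio for p: 8/(22/15) = 60/11.
z changes by −(z-row coeff of p)·ratio = −(-3/5)·(60/11) = 36/11.
New z = 28 + (36/11) = 344/11.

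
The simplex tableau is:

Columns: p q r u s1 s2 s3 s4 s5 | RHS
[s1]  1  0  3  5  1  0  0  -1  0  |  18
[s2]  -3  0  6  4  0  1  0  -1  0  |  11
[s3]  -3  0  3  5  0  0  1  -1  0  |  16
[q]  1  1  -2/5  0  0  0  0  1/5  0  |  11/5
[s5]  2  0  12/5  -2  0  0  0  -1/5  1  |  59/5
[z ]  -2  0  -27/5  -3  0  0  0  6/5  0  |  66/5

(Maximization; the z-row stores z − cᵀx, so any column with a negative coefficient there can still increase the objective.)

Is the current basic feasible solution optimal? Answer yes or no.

Column p has objective-row coefficient -2, which is negative; an improving pivot exists, so not yet optimal.

no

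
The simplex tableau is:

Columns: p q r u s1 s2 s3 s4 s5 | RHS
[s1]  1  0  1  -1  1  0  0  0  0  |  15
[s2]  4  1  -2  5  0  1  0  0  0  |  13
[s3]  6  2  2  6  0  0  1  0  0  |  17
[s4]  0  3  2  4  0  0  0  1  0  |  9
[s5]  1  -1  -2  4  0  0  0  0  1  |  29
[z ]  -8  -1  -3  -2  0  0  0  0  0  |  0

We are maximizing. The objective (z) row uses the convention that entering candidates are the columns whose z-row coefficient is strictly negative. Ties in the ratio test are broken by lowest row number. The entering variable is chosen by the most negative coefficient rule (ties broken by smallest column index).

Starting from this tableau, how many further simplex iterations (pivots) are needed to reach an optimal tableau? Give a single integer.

2

pivot: p in, s3 out → z = 68/3
pivot: r in, s4 out → z = 145/6
No improving column remains; optimal.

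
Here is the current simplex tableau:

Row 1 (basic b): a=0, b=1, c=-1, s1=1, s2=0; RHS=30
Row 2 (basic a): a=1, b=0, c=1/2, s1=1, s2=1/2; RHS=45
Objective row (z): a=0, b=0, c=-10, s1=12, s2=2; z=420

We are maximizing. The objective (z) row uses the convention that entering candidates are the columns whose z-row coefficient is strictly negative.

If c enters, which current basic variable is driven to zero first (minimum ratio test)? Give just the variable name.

Ratios: row 1 (b): entry -1 ≤ 0, skip; row 2 (a): 45/(1/2) = 90.
Minimum ratio 90 is in the a row, so a leaves.

a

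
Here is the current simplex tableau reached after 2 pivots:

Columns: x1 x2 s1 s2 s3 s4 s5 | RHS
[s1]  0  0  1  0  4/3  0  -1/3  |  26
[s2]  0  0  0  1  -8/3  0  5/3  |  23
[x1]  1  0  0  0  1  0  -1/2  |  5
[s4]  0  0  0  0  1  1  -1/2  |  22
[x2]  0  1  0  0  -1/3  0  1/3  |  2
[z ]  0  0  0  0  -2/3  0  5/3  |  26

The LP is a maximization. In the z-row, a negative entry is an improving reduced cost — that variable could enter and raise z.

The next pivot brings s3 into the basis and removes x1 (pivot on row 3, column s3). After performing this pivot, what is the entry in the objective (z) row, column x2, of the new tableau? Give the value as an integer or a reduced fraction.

0

Pivot element is row 3, column s3: 1.
Normalize row 3: new (row 3, x2) = 0/1 = 0.
z-row ← z-row − (-2/3)·(new row 3): 0 − (-2/3)·0 = 0.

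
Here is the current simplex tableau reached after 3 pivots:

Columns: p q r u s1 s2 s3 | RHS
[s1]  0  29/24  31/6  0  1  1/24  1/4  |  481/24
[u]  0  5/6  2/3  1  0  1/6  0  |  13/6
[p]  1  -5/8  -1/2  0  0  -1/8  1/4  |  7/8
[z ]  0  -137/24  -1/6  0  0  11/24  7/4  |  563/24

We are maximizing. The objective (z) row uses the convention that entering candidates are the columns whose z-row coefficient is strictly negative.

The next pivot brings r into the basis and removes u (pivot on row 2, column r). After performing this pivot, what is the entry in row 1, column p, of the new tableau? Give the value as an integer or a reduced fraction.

Pivot element is row 2, column r: 2/3.
Normalize row 2: new (row 2, p) = 0/(2/3) = 0.
row 1 ← row 1 − (31/6)·(new row 2): 0 − (31/6)·0 = 0.

0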